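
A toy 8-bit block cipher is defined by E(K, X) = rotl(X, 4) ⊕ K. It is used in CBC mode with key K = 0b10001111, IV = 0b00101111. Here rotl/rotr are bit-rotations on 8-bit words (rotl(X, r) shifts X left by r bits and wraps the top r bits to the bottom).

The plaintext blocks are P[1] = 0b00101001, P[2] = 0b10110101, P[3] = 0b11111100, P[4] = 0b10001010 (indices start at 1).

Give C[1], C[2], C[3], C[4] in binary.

C[1] = 0b11101111, C[2] = 0b00101010, C[3] = 0b11100010, C[4] = 0b00001001

CBC encryption: C_i = E(K, P_i ⊕ C_{i−1}), with C_{0} = IV.
C[1]: P[1] ⊕ 0b00101111 = 0b00000110; E(K, 0b00000110) = 0b11101111.
C[2]: P[2] ⊕ 0b11101111 = 0b01011010; E(K, 0b01011010) = 0b00101010.
C[3]: P[3] ⊕ 0b00101010 = 0b11010110; E(K, 0b11010110) = 0b11100010.
C[4]: P[4] ⊕ 0b11100010 = 0b01101000; E(K, 0b01101000) = 0b00001001.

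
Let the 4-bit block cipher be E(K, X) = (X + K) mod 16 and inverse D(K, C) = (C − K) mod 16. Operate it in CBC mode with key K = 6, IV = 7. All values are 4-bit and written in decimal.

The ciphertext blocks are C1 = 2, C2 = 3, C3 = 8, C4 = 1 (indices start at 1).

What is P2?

CBC decryption: P_i = D(K, C_i) ⊕ C_{i−1}, with C_{0} = IV.
P2: D(K, 3) = 13; 13 ⊕ 2 = 15.

P2 = 15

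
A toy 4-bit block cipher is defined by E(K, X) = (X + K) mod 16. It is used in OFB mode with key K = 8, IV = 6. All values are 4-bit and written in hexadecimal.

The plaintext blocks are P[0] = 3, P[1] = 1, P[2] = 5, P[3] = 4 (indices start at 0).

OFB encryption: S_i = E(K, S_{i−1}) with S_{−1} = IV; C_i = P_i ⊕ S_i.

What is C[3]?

C[3] = 2

C[0]: S = E(K, 6) = E; 3 ⊕ E = D.
C[1]: S = E(K, E) = 6; 1 ⊕ 6 = 7.
C[2]: S = E(K, 6) = E; 5 ⊕ E = B.
C[3]: S = E(K, E) = 6; 4 ⊕ 6 = 2.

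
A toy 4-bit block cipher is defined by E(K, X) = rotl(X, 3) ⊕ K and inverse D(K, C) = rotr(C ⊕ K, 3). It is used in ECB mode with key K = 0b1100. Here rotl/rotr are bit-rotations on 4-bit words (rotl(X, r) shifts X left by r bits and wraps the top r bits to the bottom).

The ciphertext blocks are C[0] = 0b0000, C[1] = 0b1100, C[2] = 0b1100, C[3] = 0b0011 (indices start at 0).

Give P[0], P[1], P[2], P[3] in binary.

ECB decryption: P_i = D(K, C_i).
P[0]: D(K, 0b0000) = 0b1001.
P[1]: D(K, 0b1100) = 0b0000.
P[2]: D(K, 0b1100) = 0b0000.
P[3]: D(K, 0b0011) = 0b1111.

P[0] = 0b1001, P[1] = 0b0000, P[2] = 0b0000, P[3] = 0b1111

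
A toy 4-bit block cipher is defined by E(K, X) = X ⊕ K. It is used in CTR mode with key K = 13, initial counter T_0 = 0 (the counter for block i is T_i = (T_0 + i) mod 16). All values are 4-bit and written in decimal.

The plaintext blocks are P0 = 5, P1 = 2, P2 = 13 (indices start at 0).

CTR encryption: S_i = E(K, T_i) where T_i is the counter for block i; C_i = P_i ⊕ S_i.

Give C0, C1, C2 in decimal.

C0: T = 0, S = E(K, T) = 13; 5 ⊕ 13 = 8.
C1: T = 1, S = E(K, T) = 12; 2 ⊕ 12 = 14.
C2: T = 2, S = E(K, T) = 15; 13 ⊕ 15 = 2.

C0 = 8, C1 = 14, C2 = 2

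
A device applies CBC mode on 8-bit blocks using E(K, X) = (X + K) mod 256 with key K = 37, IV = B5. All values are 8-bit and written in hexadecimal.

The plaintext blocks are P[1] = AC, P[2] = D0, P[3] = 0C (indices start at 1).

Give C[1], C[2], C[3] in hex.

C[1] = 50, C[2] = B7, C[3] = F2

CBC encryption: C_i = E(K, P_i ⊕ C_{i−1}), with C_{0} = IV.
C[1]: P[1] ⊕ B5 = 19; E(K, 19) = 50.
C[2]: P[2] ⊕ 50 = 80; E(K, 80) = B7.
C[3]: P[3] ⊕ B7 = BB; E(K, BB) = F2.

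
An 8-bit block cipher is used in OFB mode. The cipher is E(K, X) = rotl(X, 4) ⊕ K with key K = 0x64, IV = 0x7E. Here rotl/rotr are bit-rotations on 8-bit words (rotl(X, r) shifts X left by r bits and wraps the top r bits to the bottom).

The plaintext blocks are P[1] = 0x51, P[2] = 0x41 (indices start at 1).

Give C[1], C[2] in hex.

C[1] = 0xD2, C[2] = 0x1D

OFB encryption: S_i = E(K, S_{i−1}) with S_{0} = IV; C_i = P_i ⊕ S_i.
C[1]: S = E(K, 0x7E) = 0x83; 0x51 ⊕ 0x83 = 0xD2.
C[2]: S = E(K, 0x83) = 0x5C; 0x41 ⊕ 0x5C = 0x1D.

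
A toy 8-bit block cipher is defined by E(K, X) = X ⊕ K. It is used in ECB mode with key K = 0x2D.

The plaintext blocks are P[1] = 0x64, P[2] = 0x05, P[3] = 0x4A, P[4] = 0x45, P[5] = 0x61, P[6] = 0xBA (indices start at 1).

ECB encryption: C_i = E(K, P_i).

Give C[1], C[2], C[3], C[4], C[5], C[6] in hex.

C[1]: E(K, 0x64) = 0x49.
C[2]: E(K, 0x05) = 0x28.
C[3]: E(K, 0x4A) = 0x67.
C[4]: E(K, 0x45) = 0x68.
C[5]: E(K, 0x61) = 0x4C.
C[6]: E(K, 0xBA) = 0x97.

C[1] = 0x49, C[2] = 0x28, C[3] = 0x67, C[4] = 0x68, C[5] = 0x4C, C[6] = 0x97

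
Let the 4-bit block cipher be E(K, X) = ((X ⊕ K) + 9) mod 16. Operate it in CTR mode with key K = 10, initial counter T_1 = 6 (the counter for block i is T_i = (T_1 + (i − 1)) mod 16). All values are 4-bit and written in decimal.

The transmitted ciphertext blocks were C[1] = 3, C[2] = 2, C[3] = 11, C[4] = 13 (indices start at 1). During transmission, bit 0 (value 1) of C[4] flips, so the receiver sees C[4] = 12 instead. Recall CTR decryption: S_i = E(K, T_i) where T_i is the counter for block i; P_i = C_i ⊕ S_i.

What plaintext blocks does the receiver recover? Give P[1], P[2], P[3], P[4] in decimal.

P[1] = 6, P[2] = 4, P[3] = 0, P[4] = 0

Only C[4] changed, to 12. In CTR, a change in C_i flips the same bit in P_i only; the keystream is unaffected. Decrypting the received ciphertext:
P[1]: T = 6, S = E(K, T) = 5; 3 ⊕ 5 = 6.
P[2]: T = 7, S = E(K, T) = 6; 2 ⊕ 6 = 4.
P[3]: T = 8, S = E(K, T) = 11; 11 ⊕ 11 = 0.
P[4]: T = 9, S = E(K, T) = 12; 12 ⊕ 12 = 0.
Blocks that differ from the original plaintext: P[4].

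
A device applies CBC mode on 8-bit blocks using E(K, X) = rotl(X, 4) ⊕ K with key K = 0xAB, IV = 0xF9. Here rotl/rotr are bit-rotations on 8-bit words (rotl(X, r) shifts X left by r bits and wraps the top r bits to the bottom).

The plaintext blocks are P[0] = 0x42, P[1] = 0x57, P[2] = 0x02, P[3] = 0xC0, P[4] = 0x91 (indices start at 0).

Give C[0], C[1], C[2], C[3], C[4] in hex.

CBC encryption: C_i = E(K, P_i ⊕ C_{i−1}), with C_{−1} = IV.
C[0]: P[0] ⊕ 0xF9 = 0xBB; E(K, 0xBB) = 0x10.
C[1]: P[1] ⊕ 0x10 = 0x47; E(K, 0x47) = 0xDF.
C[2]: P[2] ⊕ 0xDF = 0xDD; E(K, 0xDD) = 0x76.
C[3]: P[3] ⊕ 0x76 = 0xB6; E(K, 0xB6) = 0xC0.
C[4]: P[4] ⊕ 0xC0 = 0x51; E(K, 0x51) = 0xBE.

C[0] = 0x10, C[1] = 0xDF, C[2] = 0x76, C[3] = 0xC0, C[4] = 0xBE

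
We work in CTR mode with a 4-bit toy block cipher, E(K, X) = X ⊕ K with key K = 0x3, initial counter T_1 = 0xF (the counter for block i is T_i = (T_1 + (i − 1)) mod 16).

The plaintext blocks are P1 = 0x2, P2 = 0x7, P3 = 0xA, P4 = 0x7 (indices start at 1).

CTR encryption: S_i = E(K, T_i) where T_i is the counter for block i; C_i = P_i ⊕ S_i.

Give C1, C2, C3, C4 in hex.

C1 = 0xE, C2 = 0x4, C3 = 0x8, C4 = 0x6

C1: T = 0xF, S = E(K, T) = 0xC; 0x2 ⊕ 0xC = 0xE.
C2: T = 0x0, S = E(K, T) = 0x3; 0x7 ⊕ 0x3 = 0x4.
C3: T = 0x1, S = E(K, T) = 0x2; 0xA ⊕ 0x2 = 0x8.
C4: T = 0x2, S = E(K, T) = 0x1; 0x7 ⊕ 0x1 = 0x6.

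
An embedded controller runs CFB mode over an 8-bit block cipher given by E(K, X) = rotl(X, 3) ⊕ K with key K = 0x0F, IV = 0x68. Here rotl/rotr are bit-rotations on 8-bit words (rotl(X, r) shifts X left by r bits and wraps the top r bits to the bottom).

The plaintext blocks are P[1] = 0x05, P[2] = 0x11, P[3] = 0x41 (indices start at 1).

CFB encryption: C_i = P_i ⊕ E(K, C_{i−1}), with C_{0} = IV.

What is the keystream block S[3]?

C[1]: E(K, 0x68) = 0x4C; 0x05 ⊕ 0x4C = 0x49.
C[2]: E(K, 0x49) = 0x45; 0x11 ⊕ 0x45 = 0x54.
C[3]: E(K, 0x54) = 0xAD; 0x41 ⊕ 0xAD = 0xEC.
So S[3] = 0xAD.

0xAD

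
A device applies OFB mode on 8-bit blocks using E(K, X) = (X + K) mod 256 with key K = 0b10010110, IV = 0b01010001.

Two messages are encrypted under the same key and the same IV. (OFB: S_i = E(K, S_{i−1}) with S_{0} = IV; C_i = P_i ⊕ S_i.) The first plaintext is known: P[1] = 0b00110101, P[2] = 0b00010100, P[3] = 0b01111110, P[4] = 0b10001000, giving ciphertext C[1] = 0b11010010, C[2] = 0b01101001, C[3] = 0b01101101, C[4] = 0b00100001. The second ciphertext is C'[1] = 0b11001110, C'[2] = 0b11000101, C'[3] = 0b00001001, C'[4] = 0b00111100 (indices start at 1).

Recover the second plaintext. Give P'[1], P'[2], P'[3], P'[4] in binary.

In OFB with a reused IV, both messages share the same keystream S_i, so C_i ⊕ C'_i = P_i ⊕ P'_i and thus P'_i = P_i ⊕ C_i ⊕ C'_i.
P'[1]: 0b00110101 ⊕ 0b11010010 ⊕ 0b11001110 = 0b00101001.
P'[2]: 0b00010100 ⊕ 0b01101001 ⊕ 0b11000101 = 0b10111000.
P'[3]: 0b01111110 ⊕ 0b01101101 ⊕ 0b00001001 = 0b00011010.
P'[4]: 0b10001000 ⊕ 0b00100001 ⊕ 0b00111100 = 0b10010101.

P'[1] = 0b00101001, P'[2] = 0b10111000, P'[3] = 0b00011010, P'[4] = 0b10010101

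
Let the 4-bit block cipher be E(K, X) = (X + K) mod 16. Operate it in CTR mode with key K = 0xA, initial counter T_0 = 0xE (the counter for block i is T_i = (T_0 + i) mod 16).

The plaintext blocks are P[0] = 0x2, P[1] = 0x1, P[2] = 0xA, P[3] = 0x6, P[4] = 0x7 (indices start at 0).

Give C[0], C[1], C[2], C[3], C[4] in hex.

C[0] = 0xA, C[1] = 0x8, C[2] = 0x0, C[3] = 0xD, C[4] = 0xB

CTR encryption: S_i = E(K, T_i) where T_i is the counter for block i; C_i = P_i ⊕ S_i.
C[0]: T = 0xE, S = E(K, T) = 0x8; 0x2 ⊕ 0x8 = 0xA.
C[1]: T = 0xF, S = E(K, T) = 0x9; 0x1 ⊕ 0x9 = 0x8.
C[2]: T = 0x0, S = E(K, T) = 0xA; 0xA ⊕ 0xA = 0x0.
C[3]: T = 0x1, S = E(K, T) = 0xB; 0x6 ⊕ 0xB = 0xD.
C[4]: T = 0x2, S = E(K, T) = 0xC; 0x7 ⊕ 0xC = 0xB.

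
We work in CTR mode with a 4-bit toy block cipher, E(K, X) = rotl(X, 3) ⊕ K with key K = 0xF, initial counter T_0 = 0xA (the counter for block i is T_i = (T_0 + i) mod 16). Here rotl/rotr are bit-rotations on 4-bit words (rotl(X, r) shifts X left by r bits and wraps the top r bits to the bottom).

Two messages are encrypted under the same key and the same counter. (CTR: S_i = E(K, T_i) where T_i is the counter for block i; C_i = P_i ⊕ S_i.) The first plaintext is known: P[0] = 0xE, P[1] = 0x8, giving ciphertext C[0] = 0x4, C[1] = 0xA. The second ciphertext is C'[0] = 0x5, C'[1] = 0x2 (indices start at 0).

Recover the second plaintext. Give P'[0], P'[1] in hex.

P'[0] = 0xF, P'[1] = 0x0

In CTR with a reused counter, both messages share the same keystream S_i, so C_i ⊕ C'_i = P_i ⊕ P'_i and thus P'_i = P_i ⊕ C_i ⊕ C'_i.
P'[0]: 0xE ⊕ 0x4 ⊕ 0x5 = 0xF.
P'[1]: 0x8 ⊕ 0xA ⊕ 0x2 = 0x0.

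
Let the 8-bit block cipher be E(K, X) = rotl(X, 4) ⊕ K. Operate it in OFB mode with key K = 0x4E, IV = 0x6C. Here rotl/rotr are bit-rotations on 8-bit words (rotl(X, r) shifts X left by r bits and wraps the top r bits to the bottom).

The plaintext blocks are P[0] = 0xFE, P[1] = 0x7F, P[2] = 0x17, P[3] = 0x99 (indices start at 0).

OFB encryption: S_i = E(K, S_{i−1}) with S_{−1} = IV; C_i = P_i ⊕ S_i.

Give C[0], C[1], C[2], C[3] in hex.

C[0]: S = E(K, 0x6C) = 0x88; 0xFE ⊕ 0x88 = 0x76.
C[1]: S = E(K, 0x88) = 0xC6; 0x7F ⊕ 0xC6 = 0xB9.
C[2]: S = E(K, 0xC6) = 0x22; 0x17 ⊕ 0x22 = 0x35.
C[3]: S = E(K, 0x22) = 0x6C; 0x99 ⊕ 0x6C = 0xF5.

C[0] = 0x76, C[1] = 0xB9, C[2] = 0x35, C[3] = 0xF5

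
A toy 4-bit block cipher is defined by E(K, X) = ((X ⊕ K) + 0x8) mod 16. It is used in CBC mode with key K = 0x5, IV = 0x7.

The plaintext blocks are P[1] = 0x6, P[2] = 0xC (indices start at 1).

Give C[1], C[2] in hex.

C[1] = 0xC, C[2] = 0xD

CBC encryption: C_i = E(K, P_i ⊕ C_{i−1}), with C_{0} = IV.
C[1]: P[1] ⊕ 0x7 = 0x1; E(K, 0x1) = 0xC.
C[2]: P[2] ⊕ 0xC = 0x0; E(K, 0x0) = 0xD.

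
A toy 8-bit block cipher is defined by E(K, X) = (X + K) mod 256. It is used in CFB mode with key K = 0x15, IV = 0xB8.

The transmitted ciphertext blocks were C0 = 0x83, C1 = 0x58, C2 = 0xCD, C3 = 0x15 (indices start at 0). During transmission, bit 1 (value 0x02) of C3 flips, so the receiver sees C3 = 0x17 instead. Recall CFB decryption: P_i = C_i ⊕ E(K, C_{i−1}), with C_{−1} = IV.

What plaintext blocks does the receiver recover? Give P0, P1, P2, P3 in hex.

P0 = 0x4E, P1 = 0xC0, P2 = 0xA0, P3 = 0xF5

Only C3 changed, to 0x17. In CFB, a change in C_i flips the same bit in P_i and garbles P_{i+1}. Decrypting the received ciphertext:
P0: E(K, 0xB8) = 0xCD; 0x83 ⊕ 0xCD = 0x4E.
P1: E(K, 0x83) = 0x98; 0x58 ⊕ 0x98 = 0xC0.
P2: E(K, 0x58) = 0x6D; 0xCD ⊕ 0x6D = 0xA0.
P3: E(K, 0xCD) = 0xE2; 0x17 ⊕ 0xE2 = 0xF5.
Blocks that differ from the original plaintext: P3.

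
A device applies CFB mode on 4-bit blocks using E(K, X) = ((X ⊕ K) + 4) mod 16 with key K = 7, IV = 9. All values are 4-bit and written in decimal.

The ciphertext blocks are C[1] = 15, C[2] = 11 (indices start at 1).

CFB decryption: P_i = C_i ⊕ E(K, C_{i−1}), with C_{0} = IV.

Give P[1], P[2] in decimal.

P[1] = 13, P[2] = 7

P[1]: E(K, 9) = 2; 15 ⊕ 2 = 13.
P[2]: E(K, 15) = 12; 11 ⊕ 12 = 7.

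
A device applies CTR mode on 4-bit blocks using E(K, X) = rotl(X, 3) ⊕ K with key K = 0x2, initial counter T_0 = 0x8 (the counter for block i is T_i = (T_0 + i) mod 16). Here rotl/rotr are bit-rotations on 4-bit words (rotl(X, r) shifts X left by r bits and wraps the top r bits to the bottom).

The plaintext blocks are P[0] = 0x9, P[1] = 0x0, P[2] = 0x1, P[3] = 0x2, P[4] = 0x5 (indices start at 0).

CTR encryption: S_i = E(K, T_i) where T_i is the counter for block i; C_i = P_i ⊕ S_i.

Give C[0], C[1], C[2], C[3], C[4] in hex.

C[0]: T = 0x8, S = E(K, T) = 0x6; 0x9 ⊕ 0x6 = 0xF.
C[1]: T = 0x9, S = E(K, T) = 0xE; 0x0 ⊕ 0xE = 0xE.
C[2]: T = 0xA, S = E(K, T) = 0x7; 0x1 ⊕ 0x7 = 0x6.
C[3]: T = 0xB, S = E(K, T) = 0xF; 0x2 ⊕ 0xF = 0xD.
C[4]: T = 0xC, S = E(K, T) = 0x4; 0x5 ⊕ 0x4 = 0x1.

C[0] = 0xF, C[1] = 0xE, C[2] = 0x6, C[3] = 0xD, C[4] = 0x1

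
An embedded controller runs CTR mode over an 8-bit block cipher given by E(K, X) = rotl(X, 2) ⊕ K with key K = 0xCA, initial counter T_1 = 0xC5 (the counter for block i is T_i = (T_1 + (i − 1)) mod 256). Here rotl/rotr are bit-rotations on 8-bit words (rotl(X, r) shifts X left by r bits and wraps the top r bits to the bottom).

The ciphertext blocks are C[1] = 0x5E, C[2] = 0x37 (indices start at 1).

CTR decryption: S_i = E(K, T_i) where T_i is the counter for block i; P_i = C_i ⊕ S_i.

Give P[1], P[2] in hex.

P[1]: T = 0xC5, S = E(K, T) = 0xDD; 0x5E ⊕ 0xDD = 0x83.
P[2]: T = 0xC6, S = E(K, T) = 0xD1; 0x37 ⊕ 0xD1 = 0xE6.

P[1] = 0x83, P[2] = 0xE6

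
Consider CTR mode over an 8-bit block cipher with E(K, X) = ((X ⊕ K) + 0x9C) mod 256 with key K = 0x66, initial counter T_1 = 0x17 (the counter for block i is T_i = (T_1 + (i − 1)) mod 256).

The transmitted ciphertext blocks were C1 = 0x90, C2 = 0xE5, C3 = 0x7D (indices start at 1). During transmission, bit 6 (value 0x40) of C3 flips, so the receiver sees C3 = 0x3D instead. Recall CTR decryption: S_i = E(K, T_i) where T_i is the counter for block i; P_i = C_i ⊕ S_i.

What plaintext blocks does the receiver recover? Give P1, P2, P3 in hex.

Only C3 changed, to 0x3D. In CTR, a change in C_i flips the same bit in P_i only; the keystream is unaffected. Decrypting the received ciphertext:
P1: T = 0x17, S = E(K, T) = 0x0D; 0x90 ⊕ 0x0D = 0x9D.
P2: T = 0x18, S = E(K, T) = 0x1A; 0xE5 ⊕ 0x1A = 0xFF.
P3: T = 0x19, S = E(K, T) = 0x1B; 0x3D ⊕ 0x1B = 0x26.
Blocks that differ from the original plaintext: P3.

P1 = 0x9D, P2 = 0xFF, P3 = 0x26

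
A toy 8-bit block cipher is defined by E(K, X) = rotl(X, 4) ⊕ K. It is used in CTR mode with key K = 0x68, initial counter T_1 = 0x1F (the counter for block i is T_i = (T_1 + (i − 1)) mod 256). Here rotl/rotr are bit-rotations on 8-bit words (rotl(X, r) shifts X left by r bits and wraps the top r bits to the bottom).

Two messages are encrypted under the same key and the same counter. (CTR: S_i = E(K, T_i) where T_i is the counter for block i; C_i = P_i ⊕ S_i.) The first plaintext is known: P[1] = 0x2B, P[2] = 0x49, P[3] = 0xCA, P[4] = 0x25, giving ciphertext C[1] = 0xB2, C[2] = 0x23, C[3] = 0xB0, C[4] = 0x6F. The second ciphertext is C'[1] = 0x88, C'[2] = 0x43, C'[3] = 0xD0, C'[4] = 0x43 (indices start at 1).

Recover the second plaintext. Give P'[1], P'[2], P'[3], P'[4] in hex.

P'[1] = 0x11, P'[2] = 0x29, P'[3] = 0xAA, P'[4] = 0x09

In CTR with a reused counter, both messages share the same keystream S_i, so C_i ⊕ C'_i = P_i ⊕ P'_i and thus P'_i = P_i ⊕ C_i ⊕ C'_i.
P'[1]: 0x2B ⊕ 0xB2 ⊕ 0x88 = 0x11.
P'[2]: 0x49 ⊕ 0x23 ⊕ 0x43 = 0x29.
P'[3]: 0xCA ⊕ 0xB0 ⊕ 0xD0 = 0xAA.
P'[4]: 0x25 ⊕ 0x6F ⊕ 0x43 = 0x09.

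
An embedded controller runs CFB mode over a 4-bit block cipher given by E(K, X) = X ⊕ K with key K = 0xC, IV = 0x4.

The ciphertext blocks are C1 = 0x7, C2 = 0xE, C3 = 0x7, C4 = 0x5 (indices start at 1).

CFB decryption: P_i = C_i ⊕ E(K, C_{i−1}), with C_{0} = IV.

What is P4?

P4 = 0xE

P4: E(K, 0x7) = 0xB; 0x5 ⊕ 0xB = 0xE.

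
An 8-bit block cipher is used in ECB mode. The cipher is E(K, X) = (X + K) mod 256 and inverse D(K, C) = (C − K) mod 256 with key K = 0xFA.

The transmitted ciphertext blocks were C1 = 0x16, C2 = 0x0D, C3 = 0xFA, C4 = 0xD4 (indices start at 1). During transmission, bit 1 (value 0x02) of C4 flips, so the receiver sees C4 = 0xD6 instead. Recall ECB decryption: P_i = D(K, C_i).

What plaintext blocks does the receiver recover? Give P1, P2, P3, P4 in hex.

Only C4 changed, to 0xD6. In ECB, a change in C_i affects only P_i. Decrypting the received ciphertext:
P1: D(K, 0x16) = 0x1C.
P2: D(K, 0x0D) = 0x13.
P3: D(K, 0xFA) = 0x00.
P4: D(K, 0xD6) = 0xDC.
Blocks that differ from the original plaintext: P4.

P1 = 0x1C, P2 = 0x13, P3 = 0x00, P4 = 0xDC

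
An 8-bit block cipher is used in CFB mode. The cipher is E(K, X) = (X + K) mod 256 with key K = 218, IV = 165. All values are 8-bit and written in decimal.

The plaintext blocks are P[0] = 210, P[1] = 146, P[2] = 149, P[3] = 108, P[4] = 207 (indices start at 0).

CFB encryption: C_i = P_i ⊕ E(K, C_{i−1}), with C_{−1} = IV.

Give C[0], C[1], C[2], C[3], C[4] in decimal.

C[0] = 173, C[1] = 21, C[2] = 122, C[3] = 56, C[4] = 221

C[0]: E(K, 165) = 127; 210 ⊕ 127 = 173.
C[1]: E(K, 173) = 135; 146 ⊕ 135 = 21.
C[2]: E(K, 21) = 239; 149 ⊕ 239 = 122.
C[3]: E(K, 122) = 84; 108 ⊕ 84 = 56.
C[4]: E(K, 56) = 18; 207 ⊕ 18 = 221.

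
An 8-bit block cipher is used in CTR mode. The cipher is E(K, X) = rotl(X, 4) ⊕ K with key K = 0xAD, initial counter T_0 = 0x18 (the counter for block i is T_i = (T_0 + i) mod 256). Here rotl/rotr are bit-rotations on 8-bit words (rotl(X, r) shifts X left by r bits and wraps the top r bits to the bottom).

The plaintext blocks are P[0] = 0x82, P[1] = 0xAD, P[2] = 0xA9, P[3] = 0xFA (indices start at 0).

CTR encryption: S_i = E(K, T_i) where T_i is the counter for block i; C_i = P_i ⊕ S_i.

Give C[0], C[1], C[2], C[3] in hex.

C[0]: T = 0x18, S = E(K, T) = 0x2C; 0x82 ⊕ 0x2C = 0xAE.
C[1]: T = 0x19, S = E(K, T) = 0x3C; 0xAD ⊕ 0x3C = 0x91.
C[2]: T = 0x1A, S = E(K, T) = 0x0C; 0xA9 ⊕ 0x0C = 0xA5.
C[3]: T = 0x1B, S = E(K, T) = 0x1C; 0xFA ⊕ 0x1C = 0xE6.

C[0] = 0xAE, C[1] = 0x91, C[2] = 0xA5, C[3] = 0xE6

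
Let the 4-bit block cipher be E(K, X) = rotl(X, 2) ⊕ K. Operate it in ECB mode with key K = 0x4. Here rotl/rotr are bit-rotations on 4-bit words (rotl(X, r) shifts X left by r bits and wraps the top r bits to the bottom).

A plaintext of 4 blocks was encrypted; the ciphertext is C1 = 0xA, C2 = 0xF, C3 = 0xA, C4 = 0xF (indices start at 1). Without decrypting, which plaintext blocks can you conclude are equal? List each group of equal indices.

P1 = P3; P2 = P4

ECB encrypts each block independently with the same key, so equal ciphertext blocks imply equal plaintext blocks.
C1 = C3 = 0xA, so P1 = P3.
C2 = C4 = 0xF, so P2 = P4.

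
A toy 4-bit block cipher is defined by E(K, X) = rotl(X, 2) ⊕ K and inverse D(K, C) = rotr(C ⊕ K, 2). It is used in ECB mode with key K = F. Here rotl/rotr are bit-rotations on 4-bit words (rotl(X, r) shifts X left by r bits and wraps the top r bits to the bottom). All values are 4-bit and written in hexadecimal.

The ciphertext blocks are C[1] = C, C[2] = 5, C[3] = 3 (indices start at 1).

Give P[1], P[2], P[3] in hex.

ECB decryption: P_i = D(K, C_i).
P[1]: D(K, C) = C.
P[2]: D(K, 5) = A.
P[3]: D(K, 3) = 3.

P[1] = C, P[2] = A, P[3] = 3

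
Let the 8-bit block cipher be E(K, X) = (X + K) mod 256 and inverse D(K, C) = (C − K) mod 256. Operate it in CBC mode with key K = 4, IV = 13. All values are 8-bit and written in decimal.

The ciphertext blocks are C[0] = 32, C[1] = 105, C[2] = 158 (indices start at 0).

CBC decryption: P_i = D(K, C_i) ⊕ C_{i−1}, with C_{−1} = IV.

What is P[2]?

P[2] = 243

P[2]: D(K, 158) = 154; 154 ⊕ 105 = 243.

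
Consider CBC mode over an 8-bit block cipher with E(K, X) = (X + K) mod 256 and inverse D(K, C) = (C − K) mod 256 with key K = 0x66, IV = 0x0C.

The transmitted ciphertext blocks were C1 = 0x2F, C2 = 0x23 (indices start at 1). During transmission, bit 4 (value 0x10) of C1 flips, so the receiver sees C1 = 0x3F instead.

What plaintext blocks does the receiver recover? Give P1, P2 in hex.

CBC decryption: P_i = D(K, C_i) ⊕ C_{i−1}, with C_{0} = IV.
Only C1 changed, to 0x3F. In CBC, a change in C_i garbles P_i and flips the same bit in P_{i+1}. Decrypting the received ciphertext:
P1: D(K, 0x3F) = 0xD9; 0xD9 ⊕ 0x0C = 0xD5.
P2: D(K, 0x23) = 0xBD; 0xBD ⊕ 0x3F = 0x82.
Blocks that differ from the original plaintext: P1, P2.

P1 = 0xD5, P2 = 0x82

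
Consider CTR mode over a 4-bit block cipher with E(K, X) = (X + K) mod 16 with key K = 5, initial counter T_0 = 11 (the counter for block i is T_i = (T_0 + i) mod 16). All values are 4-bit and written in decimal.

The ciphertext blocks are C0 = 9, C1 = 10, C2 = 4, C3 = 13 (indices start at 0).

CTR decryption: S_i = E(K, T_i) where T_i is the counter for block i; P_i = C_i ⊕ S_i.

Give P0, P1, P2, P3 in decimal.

P0: T = 11, S = E(K, T) = 0; 9 ⊕ 0 = 9.
P1: T = 12, S = E(K, T) = 1; 10 ⊕ 1 = 11.
P2: T = 13, S = E(K, T) = 2; 4 ⊕ 2 = 6.
P3: T = 14, S = E(K, T) = 3; 13 ⊕ 3 = 14.

P0 = 9, P1 = 11, P2 = 6, P3 = 14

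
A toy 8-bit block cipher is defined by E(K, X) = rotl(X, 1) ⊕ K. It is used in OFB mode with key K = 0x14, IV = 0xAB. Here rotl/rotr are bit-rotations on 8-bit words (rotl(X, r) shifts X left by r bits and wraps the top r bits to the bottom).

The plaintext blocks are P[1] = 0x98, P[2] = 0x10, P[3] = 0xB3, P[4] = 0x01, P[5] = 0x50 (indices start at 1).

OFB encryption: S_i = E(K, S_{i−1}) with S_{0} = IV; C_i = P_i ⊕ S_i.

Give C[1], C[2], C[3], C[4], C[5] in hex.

C[1] = 0xDB, C[2] = 0x82, C[3] = 0x82, C[4] = 0x77, C[5] = 0xA8

C[1]: S = E(K, 0xAB) = 0x43; 0x98 ⊕ 0x43 = 0xDB.
C[2]: S = E(K, 0x43) = 0x92; 0x10 ⊕ 0x92 = 0x82.
C[3]: S = E(K, 0x92) = 0x31; 0xB3 ⊕ 0x31 = 0x82.
C[4]: S = E(K, 0x31) = 0x76; 0x01 ⊕ 0x76 = 0x77.
C[5]: S = E(K, 0x76) = 0xF8; 0x50 ⊕ 0xF8 = 0xA8.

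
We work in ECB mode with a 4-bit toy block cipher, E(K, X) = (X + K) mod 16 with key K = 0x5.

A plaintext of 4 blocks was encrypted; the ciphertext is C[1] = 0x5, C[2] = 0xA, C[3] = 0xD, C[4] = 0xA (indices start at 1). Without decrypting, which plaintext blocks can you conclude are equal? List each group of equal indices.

ECB encrypts each block independently with the same key, so equal ciphertext blocks imply equal plaintext blocks.
C[2] = C[4] = 0xA, so P[2] = P[4].

P[2] = P[4]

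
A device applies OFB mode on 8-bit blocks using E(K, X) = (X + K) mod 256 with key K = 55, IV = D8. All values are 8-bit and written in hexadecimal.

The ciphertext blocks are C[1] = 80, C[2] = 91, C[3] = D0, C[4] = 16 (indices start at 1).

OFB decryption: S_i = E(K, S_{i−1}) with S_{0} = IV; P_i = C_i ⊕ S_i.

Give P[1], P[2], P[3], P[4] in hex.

P[1] = AD, P[2] = 13, P[3] = 07, P[4] = 3A

P[1]: S = E(K, D8) = 2D; 80 ⊕ 2D = AD.
P[2]: S = E(K, 2D) = 82; 91 ⊕ 82 = 13.
P[3]: S = E(K, 82) = D7; D0 ⊕ D7 = 07.
P[4]: S = E(K, D7) = 2C; 16 ⊕ 2C = 3A.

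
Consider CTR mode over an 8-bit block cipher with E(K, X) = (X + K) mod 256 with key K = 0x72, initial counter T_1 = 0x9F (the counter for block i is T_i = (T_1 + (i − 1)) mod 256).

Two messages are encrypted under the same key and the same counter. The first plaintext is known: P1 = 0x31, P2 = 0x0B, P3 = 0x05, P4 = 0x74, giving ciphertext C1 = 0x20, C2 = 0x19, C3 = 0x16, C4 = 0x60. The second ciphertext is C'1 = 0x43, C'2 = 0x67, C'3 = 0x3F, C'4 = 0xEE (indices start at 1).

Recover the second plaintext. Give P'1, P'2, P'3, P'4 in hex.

In CTR with a reused counter, both messages share the same keystream S_i, so C_i ⊕ C'_i = P_i ⊕ P'_i and thus P'_i = P_i ⊕ C_i ⊕ C'_i.
P'1: 0x31 ⊕ 0x20 ⊕ 0x43 = 0x52.
P'2: 0x0B ⊕ 0x19 ⊕ 0x67 = 0x75.
P'3: 0x05 ⊕ 0x16 ⊕ 0x3F = 0x2C.
P'4: 0x74 ⊕ 0x60 ⊕ 0xEE = 0xFA.

P'1 = 0x52, P'2 = 0x75, P'3 = 0x2C, P'4 = 0xFA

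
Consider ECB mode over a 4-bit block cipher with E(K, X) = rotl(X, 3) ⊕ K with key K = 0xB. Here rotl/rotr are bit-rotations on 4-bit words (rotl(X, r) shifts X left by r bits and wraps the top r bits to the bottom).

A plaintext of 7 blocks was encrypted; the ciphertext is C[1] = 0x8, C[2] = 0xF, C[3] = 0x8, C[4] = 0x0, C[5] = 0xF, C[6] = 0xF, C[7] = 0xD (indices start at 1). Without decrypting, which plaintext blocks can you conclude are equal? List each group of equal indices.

P[1] = P[3]; P[2] = P[5] = P[6]

ECB encrypts each block independently with the same key, so equal ciphertext blocks imply equal plaintext blocks.
C[1] = C[3] = 0x8, so P[1] = P[3].
C[2] = C[5] = C[6] = 0xF, so P[2] = P[5] = P[6].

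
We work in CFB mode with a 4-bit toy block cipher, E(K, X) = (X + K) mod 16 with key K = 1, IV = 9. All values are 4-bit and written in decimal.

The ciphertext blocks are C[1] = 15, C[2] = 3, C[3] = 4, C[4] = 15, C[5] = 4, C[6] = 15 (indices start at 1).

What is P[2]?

CFB decryption: P_i = C_i ⊕ E(K, C_{i−1}), with C_{0} = IV.
P[2]: E(K, 15) = 0; 3 ⊕ 0 = 3.

P[2] = 3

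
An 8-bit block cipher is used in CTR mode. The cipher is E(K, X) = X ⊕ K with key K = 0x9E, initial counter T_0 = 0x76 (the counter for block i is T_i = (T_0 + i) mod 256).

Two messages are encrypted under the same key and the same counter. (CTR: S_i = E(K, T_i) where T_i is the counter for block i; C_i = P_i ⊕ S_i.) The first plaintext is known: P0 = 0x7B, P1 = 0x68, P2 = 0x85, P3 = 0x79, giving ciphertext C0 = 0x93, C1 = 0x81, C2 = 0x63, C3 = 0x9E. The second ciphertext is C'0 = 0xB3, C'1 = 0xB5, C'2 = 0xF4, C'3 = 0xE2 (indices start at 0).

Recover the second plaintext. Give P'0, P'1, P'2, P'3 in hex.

In CTR with a reused counter, both messages share the same keystream S_i, so C_i ⊕ C'_i = P_i ⊕ P'_i and thus P'_i = P_i ⊕ C_i ⊕ C'_i.
P'0: 0x7B ⊕ 0x93 ⊕ 0xB3 = 0x5B.
P'1: 0x68 ⊕ 0x81 ⊕ 0xB5 = 0x5C.
P'2: 0x85 ⊕ 0x63 ⊕ 0xF4 = 0x12.
P'3: 0x79 ⊕ 0x9E ⊕ 0xE2 = 0x05.

P'0 = 0x5B, P'1 = 0x5C, P'2 = 0x12, P'3 = 0x05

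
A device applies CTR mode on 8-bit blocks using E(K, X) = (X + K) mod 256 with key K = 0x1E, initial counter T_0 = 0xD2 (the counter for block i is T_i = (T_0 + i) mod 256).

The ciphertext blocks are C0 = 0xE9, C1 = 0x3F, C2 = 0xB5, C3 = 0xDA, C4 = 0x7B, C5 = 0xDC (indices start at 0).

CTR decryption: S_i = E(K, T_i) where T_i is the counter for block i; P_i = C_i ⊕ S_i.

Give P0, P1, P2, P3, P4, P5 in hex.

P0 = 0x19, P1 = 0xCE, P2 = 0x47, P3 = 0x29, P4 = 0x8F, P5 = 0x29

P0: T = 0xD2, S = E(K, T) = 0xF0; 0xE9 ⊕ 0xF0 = 0x19.
P1: T = 0xD3, S = E(K, T) = 0xF1; 0x3F ⊕ 0xF1 = 0xCE.
P2: T = 0xD4, S = E(K, T) = 0xF2; 0xB5 ⊕ 0xF2 = 0x47.
P3: T = 0xD5, S = E(K, T) = 0xF3; 0xDA ⊕ 0xF3 = 0x29.
P4: T = 0xD6, S = E(K, T) = 0xF4; 0x7B ⊕ 0xF4 = 0x8F.
P5: T = 0xD7, S = E(K, T) = 0xF5; 0xDC ⊕ 0xF5 = 0x29.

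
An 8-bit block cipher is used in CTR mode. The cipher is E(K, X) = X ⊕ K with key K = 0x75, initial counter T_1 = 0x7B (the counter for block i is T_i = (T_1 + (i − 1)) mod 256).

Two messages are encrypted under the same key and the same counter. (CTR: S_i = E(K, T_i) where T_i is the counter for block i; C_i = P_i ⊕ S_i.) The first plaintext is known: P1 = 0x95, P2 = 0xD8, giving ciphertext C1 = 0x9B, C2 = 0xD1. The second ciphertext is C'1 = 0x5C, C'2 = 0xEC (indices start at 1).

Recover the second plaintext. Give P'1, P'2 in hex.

In CTR with a reused counter, both messages share the same keystream S_i, so C_i ⊕ C'_i = P_i ⊕ P'_i and thus P'_i = P_i ⊕ C_i ⊕ C'_i.
P'1: 0x95 ⊕ 0x9B ⊕ 0x5C = 0x52.
P'2: 0xD8 ⊕ 0xD1 ⊕ 0xEC = 0xE5.

P'1 = 0x52, P'2 = 0xE5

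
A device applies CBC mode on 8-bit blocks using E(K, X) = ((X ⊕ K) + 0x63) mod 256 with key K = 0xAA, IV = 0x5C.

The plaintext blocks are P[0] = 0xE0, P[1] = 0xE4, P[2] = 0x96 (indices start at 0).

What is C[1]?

C[1] = 0x9A

CBC encryption: C_i = E(K, P_i ⊕ C_{i−1}), with C_{−1} = IV.
C[0]: P[0] ⊕ 0x5C = 0xBC; E(K, 0xBC) = 0x79.
C[1]: P[1] ⊕ 0x79 = 0x9D; E(K, 0x9D) = 0x9A.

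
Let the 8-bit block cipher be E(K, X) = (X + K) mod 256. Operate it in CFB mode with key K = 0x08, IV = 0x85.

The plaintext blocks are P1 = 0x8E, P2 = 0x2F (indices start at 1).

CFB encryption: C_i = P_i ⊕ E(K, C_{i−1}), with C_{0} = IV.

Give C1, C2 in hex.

C1 = 0x03, C2 = 0x24

C1: E(K, 0x85) = 0x8D; 0x8E ⊕ 0x8D = 0x03.
C2: E(K, 0x03) = 0x0B; 0x2F ⊕ 0x0B = 0x24.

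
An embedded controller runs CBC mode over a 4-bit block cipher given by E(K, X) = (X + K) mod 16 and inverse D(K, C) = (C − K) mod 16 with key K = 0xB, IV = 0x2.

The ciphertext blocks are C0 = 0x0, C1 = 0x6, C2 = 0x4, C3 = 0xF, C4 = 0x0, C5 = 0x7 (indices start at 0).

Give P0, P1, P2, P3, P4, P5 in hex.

P0 = 0x7, P1 = 0xB, P2 = 0xF, P3 = 0x0, P4 = 0xA, P5 = 0xC

CBC decryption: P_i = D(K, C_i) ⊕ C_{i−1}, with C_{−1} = IV.
P0: D(K, 0x0) = 0x5; 0x5 ⊕ 0x2 = 0x7.
P1: D(K, 0x6) = 0xB; 0xB ⊕ 0x0 = 0xB.
P2: D(K, 0x4) = 0x9; 0x9 ⊕ 0x6 = 0xF.
P3: D(K, 0xF) = 0x4; 0x4 ⊕ 0x4 = 0x0.
P4: D(K, 0x0) = 0x5; 0x5 ⊕ 0xF = 0xA.
P5: D(K, 0x7) = 0xC; 0xC ⊕ 0x0 = 0xC.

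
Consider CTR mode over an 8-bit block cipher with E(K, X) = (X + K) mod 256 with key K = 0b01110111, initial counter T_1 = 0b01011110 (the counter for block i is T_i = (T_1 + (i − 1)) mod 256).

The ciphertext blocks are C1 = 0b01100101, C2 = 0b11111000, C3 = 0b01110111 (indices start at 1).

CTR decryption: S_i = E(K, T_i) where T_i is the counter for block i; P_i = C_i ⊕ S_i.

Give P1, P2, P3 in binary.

P1 = 0b10110000, P2 = 0b00101110, P3 = 0b10100000

P1: T = 0b01011110, S = E(K, T) = 0b11010101; 0b01100101 ⊕ 0b11010101 = 0b10110000.
P2: T = 0b01011111, S = E(K, T) = 0b11010110; 0b11111000 ⊕ 0b11010110 = 0b00101110.
P3: T = 0b01100000, S = E(K, T) = 0b11010111; 0b01110111 ⊕ 0b11010111 = 0b10100000.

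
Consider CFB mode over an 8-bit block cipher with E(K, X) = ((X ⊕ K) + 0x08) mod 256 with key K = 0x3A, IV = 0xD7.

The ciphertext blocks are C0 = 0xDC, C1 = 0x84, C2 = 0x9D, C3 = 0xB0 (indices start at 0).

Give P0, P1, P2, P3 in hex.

CFB decryption: P_i = C_i ⊕ E(K, C_{i−1}), with C_{−1} = IV.
P0: E(K, 0xD7) = 0xF5; 0xDC ⊕ 0xF5 = 0x29.
P1: E(K, 0xDC) = 0xEE; 0x84 ⊕ 0xEE = 0x6A.
P2: E(K, 0x84) = 0xC6; 0x9D ⊕ 0xC6 = 0x5B.
P3: E(K, 0x9D) = 0xAF; 0xB0 ⊕ 0xAF = 0x1F.

P0 = 0x29, P1 = 0x6A, P2 = 0x5B, P3 = 0x1F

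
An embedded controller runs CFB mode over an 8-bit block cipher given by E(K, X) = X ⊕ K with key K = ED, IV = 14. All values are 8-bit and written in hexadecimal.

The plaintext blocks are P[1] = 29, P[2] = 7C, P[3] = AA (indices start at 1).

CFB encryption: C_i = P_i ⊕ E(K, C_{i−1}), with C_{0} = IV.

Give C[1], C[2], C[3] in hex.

C[1]: E(K, 14) = F9; 29 ⊕ F9 = D0.
C[2]: E(K, D0) = 3D; 7C ⊕ 3D = 41.
C[3]: E(K, 41) = AC; AA ⊕ AC = 06.

C[1] = D0, C[2] = 41, C[3] = 06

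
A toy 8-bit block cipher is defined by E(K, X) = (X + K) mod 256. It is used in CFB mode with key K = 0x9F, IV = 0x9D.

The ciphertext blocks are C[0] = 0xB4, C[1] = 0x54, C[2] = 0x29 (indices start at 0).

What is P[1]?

CFB decryption: P_i = C_i ⊕ E(K, C_{i−1}), with C_{−1} = IV.
P[1]: E(K, 0xB4) = 0x53; 0x54 ⊕ 0x53 = 0x07.

P[1] = 0x07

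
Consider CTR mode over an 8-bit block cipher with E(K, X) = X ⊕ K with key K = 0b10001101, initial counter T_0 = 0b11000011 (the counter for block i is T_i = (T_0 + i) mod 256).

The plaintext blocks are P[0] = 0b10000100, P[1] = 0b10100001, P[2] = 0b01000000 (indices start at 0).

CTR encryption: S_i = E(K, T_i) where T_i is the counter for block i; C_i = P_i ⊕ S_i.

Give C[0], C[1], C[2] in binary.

C[0] = 0b11001010, C[1] = 0b11101000, C[2] = 0b00001000

C[0]: T = 0b11000011, S = E(K, T) = 0b01001110; 0b10000100 ⊕ 0b01001110 = 0b11001010.
C[1]: T = 0b11000100, S = E(K, T) = 0b01001001; 0b10100001 ⊕ 0b01001001 = 0b11101000.
C[2]: T = 0b11000101, S = E(K, T) = 0b01001000; 0b01000000 ⊕ 0b01001000 = 0b00001000.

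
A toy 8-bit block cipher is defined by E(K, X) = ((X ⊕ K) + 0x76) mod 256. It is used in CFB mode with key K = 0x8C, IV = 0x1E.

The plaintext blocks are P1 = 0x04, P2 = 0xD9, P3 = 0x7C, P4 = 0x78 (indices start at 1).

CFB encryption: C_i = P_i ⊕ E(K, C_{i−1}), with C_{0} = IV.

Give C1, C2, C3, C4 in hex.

C1 = 0x0C, C2 = 0x2F, C3 = 0x65, C4 = 0x27

C1: E(K, 0x1E) = 0x08; 0x04 ⊕ 0x08 = 0x0C.
C2: E(K, 0x0C) = 0xF6; 0xD9 ⊕ 0xF6 = 0x2F.
C3: E(K, 0x2F) = 0x19; 0x7C ⊕ 0x19 = 0x65.
C4: E(K, 0x65) = 0x5F; 0x78 ⊕ 0x5F = 0x27.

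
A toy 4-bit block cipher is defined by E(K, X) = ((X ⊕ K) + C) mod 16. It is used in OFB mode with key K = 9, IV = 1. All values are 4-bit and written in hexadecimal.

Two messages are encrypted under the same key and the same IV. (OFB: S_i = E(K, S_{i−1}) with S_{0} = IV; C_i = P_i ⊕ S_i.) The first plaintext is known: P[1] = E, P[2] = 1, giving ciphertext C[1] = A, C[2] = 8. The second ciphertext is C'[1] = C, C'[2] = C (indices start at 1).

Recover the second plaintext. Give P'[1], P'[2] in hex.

In OFB with a reused IV, both messages share the same keystream S_i, so C_i ⊕ C'_i = P_i ⊕ P'_i and thus P'_i = P_i ⊕ C_i ⊕ C'_i.
P'[1]: E ⊕ A ⊕ C = 8.
P'[2]: 1 ⊕ 8 ⊕ C = 5.

P'[1] = 8, P'[2] = 5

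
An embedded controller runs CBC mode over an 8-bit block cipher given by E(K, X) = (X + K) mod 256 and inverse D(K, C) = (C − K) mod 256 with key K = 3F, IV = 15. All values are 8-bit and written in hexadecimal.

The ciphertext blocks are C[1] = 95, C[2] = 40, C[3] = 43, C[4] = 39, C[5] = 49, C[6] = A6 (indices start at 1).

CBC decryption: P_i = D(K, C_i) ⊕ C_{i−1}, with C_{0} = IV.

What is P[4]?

P[4]: D(K, 39) = FA; FA ⊕ 43 = B9.

P[4] = B9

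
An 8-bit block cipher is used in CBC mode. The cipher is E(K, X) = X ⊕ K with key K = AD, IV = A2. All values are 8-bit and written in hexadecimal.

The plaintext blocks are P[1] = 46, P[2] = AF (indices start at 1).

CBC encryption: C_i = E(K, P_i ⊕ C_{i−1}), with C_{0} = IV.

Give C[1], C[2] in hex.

C[1] = 49, C[2] = 4B

C[1]: P[1] ⊕ A2 = E4; E(K, E4) = 49.
C[2]: P[2] ⊕ 49 = E6; E(K, E6) = 4B.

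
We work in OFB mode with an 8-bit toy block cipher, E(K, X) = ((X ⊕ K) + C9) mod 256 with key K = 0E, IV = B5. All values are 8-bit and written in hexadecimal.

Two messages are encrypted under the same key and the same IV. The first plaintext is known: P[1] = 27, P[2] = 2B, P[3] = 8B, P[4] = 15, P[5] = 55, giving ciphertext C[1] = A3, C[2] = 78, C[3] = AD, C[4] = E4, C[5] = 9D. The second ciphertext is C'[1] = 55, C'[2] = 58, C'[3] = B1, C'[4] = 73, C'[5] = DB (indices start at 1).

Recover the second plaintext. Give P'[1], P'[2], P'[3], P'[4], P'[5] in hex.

P'[1] = D1, P'[2] = 0B, P'[3] = 97, P'[4] = 82, P'[5] = 13

In OFB with a reused IV, both messages share the same keystream S_i, so C_i ⊕ C'_i = P_i ⊕ P'_i and thus P'_i = P_i ⊕ C_i ⊕ C'_i.
P'[1]: 27 ⊕ A3 ⊕ 55 = D1.
P'[2]: 2B ⊕ 78 ⊕ 58 = 0B.
P'[3]: 8B ⊕ AD ⊕ B1 = 97.
P'[4]: 15 ⊕ E4 ⊕ 73 = 82.
P'[5]: 55 ⊕ 9D ⊕ DB = 13.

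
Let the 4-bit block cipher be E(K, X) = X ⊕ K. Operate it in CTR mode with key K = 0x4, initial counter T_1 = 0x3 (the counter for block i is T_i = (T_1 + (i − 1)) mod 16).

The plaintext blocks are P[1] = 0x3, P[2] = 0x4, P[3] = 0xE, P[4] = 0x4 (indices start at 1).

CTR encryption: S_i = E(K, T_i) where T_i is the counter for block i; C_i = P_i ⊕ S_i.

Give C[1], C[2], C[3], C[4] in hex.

C[1]: T = 0x3, S = E(K, T) = 0x7; 0x3 ⊕ 0x7 = 0x4.
C[2]: T = 0x4, S = E(K, T) = 0x0; 0x4 ⊕ 0x0 = 0x4.
C[3]: T = 0x5, S = E(K, T) = 0x1; 0xE ⊕ 0x1 = 0xF.
C[4]: T = 0x6, S = E(K, T) = 0x2; 0x4 ⊕ 0x2 = 0x6.

C[1] = 0x4, C[2] = 0x4, C[3] = 0xF, C[4] = 0x6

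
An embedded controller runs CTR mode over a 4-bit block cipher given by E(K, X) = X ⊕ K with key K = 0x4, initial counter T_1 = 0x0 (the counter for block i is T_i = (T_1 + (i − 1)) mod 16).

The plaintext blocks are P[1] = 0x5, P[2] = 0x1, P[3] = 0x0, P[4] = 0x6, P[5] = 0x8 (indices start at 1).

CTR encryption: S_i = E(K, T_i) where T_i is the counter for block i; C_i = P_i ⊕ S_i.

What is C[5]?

C[5] = 0x8

C[1]: T = 0x0, S = E(K, T) = 0x4; 0x5 ⊕ 0x4 = 0x1.
C[2]: T = 0x1, S = E(K, T) = 0x5; 0x1 ⊕ 0x5 = 0x4.
C[3]: T = 0x2, S = E(K, T) = 0x6; 0x0 ⊕ 0x6 = 0x6.
C[4]: T = 0x3, S = E(K, T) = 0x7; 0x6 ⊕ 0x7 = 0x1.
C[5]: T = 0x4, S = E(K, T) = 0x0; 0x8 ⊕ 0x0 = 0x8.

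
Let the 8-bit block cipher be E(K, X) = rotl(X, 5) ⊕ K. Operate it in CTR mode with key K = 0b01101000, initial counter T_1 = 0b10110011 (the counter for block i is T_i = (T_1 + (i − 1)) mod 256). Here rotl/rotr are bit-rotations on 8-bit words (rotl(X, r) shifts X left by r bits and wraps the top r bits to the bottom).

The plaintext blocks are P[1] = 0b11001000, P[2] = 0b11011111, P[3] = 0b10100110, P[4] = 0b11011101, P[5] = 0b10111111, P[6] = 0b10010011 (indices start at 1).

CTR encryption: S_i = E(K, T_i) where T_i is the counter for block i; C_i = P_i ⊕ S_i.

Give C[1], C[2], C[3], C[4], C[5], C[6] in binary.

C[1]: T = 0b10110011, S = E(K, T) = 0b00011110; 0b11001000 ⊕ 0b00011110 = 0b11010110.
C[2]: T = 0b10110100, S = E(K, T) = 0b11111110; 0b11011111 ⊕ 0b11111110 = 0b00100001.
C[3]: T = 0b10110101, S = E(K, T) = 0b11011110; 0b10100110 ⊕ 0b11011110 = 0b01111000.
C[4]: T = 0b10110110, S = E(K, T) = 0b10111110; 0b11011101 ⊕ 0b10111110 = 0b01100011.
C[5]: T = 0b10110111, S = E(K, T) = 0b10011110; 0b10111111 ⊕ 0b10011110 = 0b00100001.
C[6]: T = 0b10111000, S = E(K, T) = 0b01111111; 0b10010011 ⊕ 0b01111111 = 0b11101100.

C[1] = 0b11010110, C[2] = 0b00100001, C[3] = 0b01111000, C[4] = 0b01100011, C[5] = 0b00100001, C[6] = 0b11101100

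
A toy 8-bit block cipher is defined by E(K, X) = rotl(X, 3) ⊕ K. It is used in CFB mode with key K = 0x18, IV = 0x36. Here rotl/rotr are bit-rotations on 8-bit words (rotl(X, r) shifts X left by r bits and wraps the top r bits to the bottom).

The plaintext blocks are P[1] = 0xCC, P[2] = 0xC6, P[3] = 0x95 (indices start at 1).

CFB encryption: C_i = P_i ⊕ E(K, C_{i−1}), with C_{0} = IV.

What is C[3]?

C[1]: E(K, 0x36) = 0xA9; 0xCC ⊕ 0xA9 = 0x65.
C[2]: E(K, 0x65) = 0x33; 0xC6 ⊕ 0x33 = 0xF5.
C[3]: E(K, 0xF5) = 0xB7; 0x95 ⊕ 0xB7 = 0x22.

C[3] = 0x22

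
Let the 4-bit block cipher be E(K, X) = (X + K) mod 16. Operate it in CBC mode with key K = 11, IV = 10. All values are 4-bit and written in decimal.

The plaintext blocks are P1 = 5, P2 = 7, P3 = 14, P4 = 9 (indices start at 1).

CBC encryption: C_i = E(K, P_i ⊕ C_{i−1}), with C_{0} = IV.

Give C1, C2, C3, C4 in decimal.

C1 = 10, C2 = 8, C3 = 1, C4 = 3

C1: P1 ⊕ 10 = 15; E(K, 15) = 10.
C2: P2 ⊕ 10 = 13; E(K, 13) = 8.
C3: P3 ⊕ 8 = 6; E(K, 6) = 1.
C4: P4 ⊕ 1 = 8; E(K, 8) = 3.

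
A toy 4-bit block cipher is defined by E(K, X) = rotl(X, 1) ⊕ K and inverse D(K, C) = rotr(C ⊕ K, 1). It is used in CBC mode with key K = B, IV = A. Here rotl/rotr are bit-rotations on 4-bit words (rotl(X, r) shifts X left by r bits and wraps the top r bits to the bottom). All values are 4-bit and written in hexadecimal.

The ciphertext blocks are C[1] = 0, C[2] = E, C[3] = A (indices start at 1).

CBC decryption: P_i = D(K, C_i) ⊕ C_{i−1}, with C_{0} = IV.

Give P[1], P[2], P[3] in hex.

P[1]: D(K, 0) = D; D ⊕ A = 7.
P[2]: D(K, E) = A; A ⊕ 0 = A.
P[3]: D(K, A) = 8; 8 ⊕ E = 6.

P[1] = 7, P[2] = A, P[3] = 6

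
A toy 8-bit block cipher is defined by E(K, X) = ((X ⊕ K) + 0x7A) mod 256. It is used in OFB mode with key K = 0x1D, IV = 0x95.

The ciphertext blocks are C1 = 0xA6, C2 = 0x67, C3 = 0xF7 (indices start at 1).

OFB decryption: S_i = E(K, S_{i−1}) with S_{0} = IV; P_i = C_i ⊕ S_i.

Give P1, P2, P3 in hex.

P1: S = E(K, 0x95) = 0x02; 0xA6 ⊕ 0x02 = 0xA4.
P2: S = E(K, 0x02) = 0x99; 0x67 ⊕ 0x99 = 0xFE.
P3: S = E(K, 0x99) = 0xFE; 0xF7 ⊕ 0xFE = 0x09.

P1 = 0xA4, P2 = 0xFE, P3 = 0x09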